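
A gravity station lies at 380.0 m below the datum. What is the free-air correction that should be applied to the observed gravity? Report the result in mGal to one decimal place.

Free-air correction = 0.3086 × -380.0 = -117.3 mGal

-117.3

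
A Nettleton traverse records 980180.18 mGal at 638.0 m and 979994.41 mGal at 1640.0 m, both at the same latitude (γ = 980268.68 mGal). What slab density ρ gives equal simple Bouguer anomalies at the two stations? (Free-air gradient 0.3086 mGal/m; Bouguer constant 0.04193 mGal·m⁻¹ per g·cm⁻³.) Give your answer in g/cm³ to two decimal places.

2.94

Δg_obs = 979994.41 − 980180.18 = -185.77 mGal over Δh = 1640.0 − 638.0 = 1002.0 m
Equal Bouguer anomalies ⇒ Δg_obs + (0.3086 − 0.04193ρ)·Δh = 0
0.3086 − 0.04193ρ = −Δg_obs/Δh = 0.18540
ρ = (0.3086 − 0.18540) / 0.04193 = 2.94 g/cm³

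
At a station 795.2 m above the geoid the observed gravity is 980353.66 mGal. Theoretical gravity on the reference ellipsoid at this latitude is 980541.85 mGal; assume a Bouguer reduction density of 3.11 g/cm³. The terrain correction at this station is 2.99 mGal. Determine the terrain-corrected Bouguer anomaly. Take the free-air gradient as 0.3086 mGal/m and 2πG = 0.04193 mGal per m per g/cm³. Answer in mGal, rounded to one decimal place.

Free-air correction = 0.3086 × 795.2 = 245.40 mGal
Free-air anomaly = 980353.66 − 980541.85 + (245.40) = 57.21 mGal
Bouguer slab correction = 0.04193 × 3.11 × 795.2 = 103.70 mGal
Simple Bouguer anomaly = 57.21 − (103.70) = -46.49 mGal
Complete Bouguer anomaly = -46.49 + 2.99 = -43.50 mGal

-43.5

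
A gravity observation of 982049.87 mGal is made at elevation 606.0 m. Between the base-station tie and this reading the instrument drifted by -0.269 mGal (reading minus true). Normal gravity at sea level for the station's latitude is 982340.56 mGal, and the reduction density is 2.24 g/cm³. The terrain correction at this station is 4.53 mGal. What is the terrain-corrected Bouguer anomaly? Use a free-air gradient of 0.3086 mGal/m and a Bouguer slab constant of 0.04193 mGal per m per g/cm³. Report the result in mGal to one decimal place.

Drift-corrected reading = 982049.87 − (-0.269) = 982050.139 mGal
Free-air correction = 0.3086 × 606.0 = 187.01 mGal
Free-air anomaly = 982050.139 − 982340.56 + (187.01) = -103.411 mGal
Bouguer slab correction = 0.04193 × 2.24 × 606.0 = 56.92 mGal
Simple Bouguer anomaly = -103.411 − (56.92) = -160.331 mGal
Complete Bouguer anomaly = -160.331 + 4.53 = -155.801 mGal

-155.8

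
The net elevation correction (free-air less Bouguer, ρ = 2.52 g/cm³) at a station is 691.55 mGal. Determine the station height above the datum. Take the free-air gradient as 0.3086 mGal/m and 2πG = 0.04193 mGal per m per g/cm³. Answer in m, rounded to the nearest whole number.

Combined gradient = 0.3086 − 0.04193 × 2.52 = 0.2029364 mGal/m
h = 691.55 / 0.2029364 = 3407.72 m

3408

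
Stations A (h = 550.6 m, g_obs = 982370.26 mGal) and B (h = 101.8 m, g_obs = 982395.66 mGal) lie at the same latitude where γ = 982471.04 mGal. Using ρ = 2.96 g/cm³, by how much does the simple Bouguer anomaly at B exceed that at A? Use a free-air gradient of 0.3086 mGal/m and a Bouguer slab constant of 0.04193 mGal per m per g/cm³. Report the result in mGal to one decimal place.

Δg_SB(A) = 982370.26 − 982471.04 + 0.3086×550.6 − 0.04193×2.96×550.6 = 0.80 mGal
Δg_SB(B) = 982395.66 − 982471.04 + 0.3086×101.8 − 0.04193×2.96×101.8 = -56.60 mGal
Difference = -56.60 − (0.80) = -57.40 mGal

-57.4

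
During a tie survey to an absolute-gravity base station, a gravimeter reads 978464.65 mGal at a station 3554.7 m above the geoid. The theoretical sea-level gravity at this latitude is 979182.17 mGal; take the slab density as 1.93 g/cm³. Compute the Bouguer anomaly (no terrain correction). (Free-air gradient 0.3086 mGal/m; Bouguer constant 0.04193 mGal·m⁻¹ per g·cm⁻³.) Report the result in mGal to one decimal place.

91.8

Free-air correction = 0.3086 × 3554.7 = 1096.98 mGal
Free-air anomaly = 978464.65 − 979182.17 + (1096.98) = 379.46 mGal
Bouguer slab correction = 0.04193 × 1.93 × 3554.7 = 287.66 mGal
Simple Bouguer anomaly = 379.46 − (287.66) = 91.80 mGal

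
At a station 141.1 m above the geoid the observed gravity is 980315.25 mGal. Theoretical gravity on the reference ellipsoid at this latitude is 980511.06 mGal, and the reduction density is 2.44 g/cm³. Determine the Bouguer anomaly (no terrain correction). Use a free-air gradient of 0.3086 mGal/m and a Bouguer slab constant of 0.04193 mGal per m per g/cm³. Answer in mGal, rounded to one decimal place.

Free-air correction = 0.3086 × 141.1 = 43.54 mGal
Free-air anomaly = 980315.25 − 980511.06 + (43.54) = -152.27 mGal
Bouguer slab correction = 0.04193 × 2.44 × 141.1 = 14.44 mGal
Simple Bouguer anomaly = -152.27 − (14.44) = -166.71 mGal

-166.7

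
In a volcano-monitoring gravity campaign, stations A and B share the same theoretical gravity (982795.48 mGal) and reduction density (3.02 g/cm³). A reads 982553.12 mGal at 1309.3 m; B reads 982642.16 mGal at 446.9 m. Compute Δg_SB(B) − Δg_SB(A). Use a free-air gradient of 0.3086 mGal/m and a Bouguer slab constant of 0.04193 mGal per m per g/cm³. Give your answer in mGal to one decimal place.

-67.9

Δg_SB(A) = 982553.12 − 982795.48 + 0.3086×1309.3 − 0.04193×3.02×1309.3 = -4.10 mGal
Δg_SB(B) = 982642.16 − 982795.48 + 0.3086×446.9 − 0.04193×3.02×446.9 = -72.00 mGal
Difference = -72.00 − (-4.10) = -67.90 mGal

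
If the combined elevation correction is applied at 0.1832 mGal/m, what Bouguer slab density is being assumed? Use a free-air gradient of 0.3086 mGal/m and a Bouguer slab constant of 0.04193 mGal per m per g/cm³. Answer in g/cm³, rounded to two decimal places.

0.1832 = 0.3086 − 0.04193 × ρ
ρ = (0.3086 − 0.1832) / 0.04193 = 2.99 g/cm³

2.99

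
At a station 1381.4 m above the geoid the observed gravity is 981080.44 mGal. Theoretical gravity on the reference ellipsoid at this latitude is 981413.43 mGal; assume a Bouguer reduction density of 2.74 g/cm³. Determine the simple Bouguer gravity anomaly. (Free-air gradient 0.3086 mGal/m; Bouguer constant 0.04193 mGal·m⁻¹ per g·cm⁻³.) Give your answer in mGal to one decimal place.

Free-air correction = 0.3086 × 1381.4 = 426.30 mGal
Free-air anomaly = 981080.44 − 981413.43 + (426.30) = 93.31 mGal
Bouguer slab correction = 0.04193 × 2.74 × 1381.4 = 158.71 mGal
Simple Bouguer anomaly = 93.31 − (158.71) = -65.40 mGal

-65.4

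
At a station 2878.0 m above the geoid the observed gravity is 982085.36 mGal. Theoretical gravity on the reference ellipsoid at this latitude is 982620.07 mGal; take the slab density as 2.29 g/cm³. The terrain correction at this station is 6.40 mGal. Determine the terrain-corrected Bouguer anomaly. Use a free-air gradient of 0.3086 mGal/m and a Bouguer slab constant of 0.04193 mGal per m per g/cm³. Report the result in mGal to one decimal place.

Free-air correction = 0.3086 × 2878.0 = 888.15 mGal
Free-air anomaly = 982085.36 − 982620.07 + (888.15) = 353.44 mGal
Bouguer slab correction = 0.04193 × 2.29 × 2878.0 = 276.34 mGal
Simple Bouguer anomaly = 353.44 − (276.34) = 77.10 mGal
Complete Bouguer anomaly = 77.10 + 6.40 = 83.50 mGal

83.5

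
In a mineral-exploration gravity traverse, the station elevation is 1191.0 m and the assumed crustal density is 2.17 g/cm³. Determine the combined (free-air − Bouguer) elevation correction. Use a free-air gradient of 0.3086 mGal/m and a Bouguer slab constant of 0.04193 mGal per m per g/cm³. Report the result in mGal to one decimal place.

Combined gradient = 0.3086 − 0.04193 × 2.17 = 0.2176119 mGal/m
Combined elevation correction = 0.2176119 × 1191.0 = 259.2 mGal

259.2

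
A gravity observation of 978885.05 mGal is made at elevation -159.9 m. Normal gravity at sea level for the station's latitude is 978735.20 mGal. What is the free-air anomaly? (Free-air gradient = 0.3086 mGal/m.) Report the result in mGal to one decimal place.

Free-air correction = 0.3086 × -159.9 = -49.35 mGal
Free-air anomaly = 978885.05 − 978735.20 + (-49.35) = 100.50 mGal

100.5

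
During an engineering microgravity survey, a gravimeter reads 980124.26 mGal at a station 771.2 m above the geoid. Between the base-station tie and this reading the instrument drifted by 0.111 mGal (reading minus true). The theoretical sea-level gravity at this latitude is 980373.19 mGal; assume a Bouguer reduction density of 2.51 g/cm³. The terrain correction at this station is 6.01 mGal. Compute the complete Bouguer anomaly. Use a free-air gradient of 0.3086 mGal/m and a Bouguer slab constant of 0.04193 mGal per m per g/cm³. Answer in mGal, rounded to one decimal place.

Drift-corrected reading = 980124.26 − (0.111) = 980124.149 mGal
Free-air correction = 0.3086 × 771.2 = 237.99 mGal
Free-air anomaly = 980124.149 − 980373.19 + (237.99) = -11.051 mGal
Bouguer slab correction = 0.04193 × 2.51 × 771.2 = 81.16 mGal
Simple Bouguer anomaly = -11.051 − (81.16) = -92.211 mGal
Complete Bouguer anomaly = -92.211 + 6.01 = -86.201 mGal

-86.2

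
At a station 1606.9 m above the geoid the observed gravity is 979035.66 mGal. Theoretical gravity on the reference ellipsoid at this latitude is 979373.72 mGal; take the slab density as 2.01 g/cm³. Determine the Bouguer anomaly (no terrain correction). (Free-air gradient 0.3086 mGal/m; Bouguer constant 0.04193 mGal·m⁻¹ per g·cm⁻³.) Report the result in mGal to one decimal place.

22.4

Free-air correction = 0.3086 × 1606.9 = 495.89 mGal
Free-air anomaly = 979035.66 − 979373.72 + (495.89) = 157.83 mGal
Bouguer slab correction = 0.04193 × 2.01 × 1606.9 = 135.43 mGal
Simple Bouguer anomaly = 157.83 − (135.43) = 22.40 mGal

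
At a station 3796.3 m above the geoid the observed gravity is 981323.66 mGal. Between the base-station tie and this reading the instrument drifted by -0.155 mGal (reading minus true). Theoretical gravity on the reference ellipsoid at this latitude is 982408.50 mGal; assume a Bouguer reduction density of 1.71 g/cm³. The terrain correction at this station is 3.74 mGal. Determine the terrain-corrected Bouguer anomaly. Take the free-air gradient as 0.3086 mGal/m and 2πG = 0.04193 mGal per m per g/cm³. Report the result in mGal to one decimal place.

-181.6

Drift-corrected reading = 981323.66 − (-0.155) = 981323.815 mGal
Free-air correction = 0.3086 × 3796.3 = 1171.54 mGal
Free-air anomaly = 981323.815 − 982408.50 + (1171.54) = 86.855 mGal
Bouguer slab correction = 0.04193 × 1.71 × 3796.3 = 272.20 mGal
Simple Bouguer anomaly = 86.855 − (272.20) = -185.345 mGal
Complete Bouguer anomaly = -185.345 + 3.74 = -181.605 mGal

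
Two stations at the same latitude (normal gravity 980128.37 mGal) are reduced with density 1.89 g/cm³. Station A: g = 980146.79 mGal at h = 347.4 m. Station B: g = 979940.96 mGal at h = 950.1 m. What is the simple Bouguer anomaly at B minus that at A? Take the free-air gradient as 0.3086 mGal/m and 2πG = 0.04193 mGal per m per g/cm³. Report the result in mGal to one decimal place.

-67.6

Δg_SB(A) = 980146.79 − 980128.37 + 0.3086×347.4 − 0.04193×1.89×347.4 = 98.10 mGal
Δg_SB(B) = 979940.96 − 980128.37 + 0.3086×950.1 − 0.04193×1.89×950.1 = 30.50 mGal
Difference = 30.50 − (98.10) = -67.60 mGal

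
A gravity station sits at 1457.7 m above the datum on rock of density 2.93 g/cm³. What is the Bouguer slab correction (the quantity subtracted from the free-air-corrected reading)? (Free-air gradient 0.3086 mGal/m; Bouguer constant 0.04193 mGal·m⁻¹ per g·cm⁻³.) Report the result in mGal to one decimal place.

Bouguer slab correction = 0.04193 × 2.93 × 1457.7 = 179.1 mGal

179.1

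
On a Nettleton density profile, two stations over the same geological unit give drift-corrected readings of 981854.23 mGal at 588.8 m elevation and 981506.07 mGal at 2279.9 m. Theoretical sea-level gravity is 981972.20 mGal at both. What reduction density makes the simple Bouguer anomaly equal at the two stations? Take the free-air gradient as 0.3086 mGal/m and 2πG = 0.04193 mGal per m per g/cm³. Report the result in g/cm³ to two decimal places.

Δg_obs = 981506.07 − 981854.23 = -348.16 mGal over Δh = 2279.9 − 588.8 = 1691.1 m
Equal Bouguer anomalies ⇒ Δg_obs + (0.3086 − 0.04193ρ)·Δh = 0
0.3086 − 0.04193ρ = −Δg_obs/Δh = 0.20588
ρ = (0.3086 − 0.20588) / 0.04193 = 2.45 g/cm³

2.45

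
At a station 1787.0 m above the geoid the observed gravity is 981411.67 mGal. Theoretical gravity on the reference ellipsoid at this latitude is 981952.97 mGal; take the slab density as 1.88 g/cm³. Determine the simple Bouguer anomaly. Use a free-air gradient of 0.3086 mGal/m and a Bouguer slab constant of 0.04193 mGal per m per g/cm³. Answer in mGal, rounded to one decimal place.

Free-air correction = 0.3086 × 1787.0 = 551.47 mGal
Free-air anomaly = 981411.67 − 981952.97 + (551.47) = 10.17 mGal
Bouguer slab correction = 0.04193 × 1.88 × 1787.0 = 140.87 mGal
Simple Bouguer anomaly = 10.17 − (140.87) = -130.70 mGal

-130.7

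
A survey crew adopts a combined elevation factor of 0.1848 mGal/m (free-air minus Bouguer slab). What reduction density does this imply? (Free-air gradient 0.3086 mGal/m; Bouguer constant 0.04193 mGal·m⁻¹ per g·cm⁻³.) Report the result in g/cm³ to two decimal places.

0.1848 = 0.3086 − 0.04193 × ρ
ρ = (0.3086 − 0.1848) / 0.04193 = 2.95 g/cm³

2.95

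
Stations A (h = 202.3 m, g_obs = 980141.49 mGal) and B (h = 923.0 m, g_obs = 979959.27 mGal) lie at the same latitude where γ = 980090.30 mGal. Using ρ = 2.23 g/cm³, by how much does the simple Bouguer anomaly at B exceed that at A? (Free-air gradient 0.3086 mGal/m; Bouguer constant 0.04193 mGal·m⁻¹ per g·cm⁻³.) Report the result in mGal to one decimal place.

-27.2

Δg_SB(A) = 980141.49 − 980090.30 + 0.3086×202.3 − 0.04193×2.23×202.3 = 94.70 mGal
Δg_SB(B) = 979959.27 − 980090.30 + 0.3086×923.0 − 0.04193×2.23×923.0 = 67.50 mGal
Difference = 67.50 − (94.70) = -27.20 mGal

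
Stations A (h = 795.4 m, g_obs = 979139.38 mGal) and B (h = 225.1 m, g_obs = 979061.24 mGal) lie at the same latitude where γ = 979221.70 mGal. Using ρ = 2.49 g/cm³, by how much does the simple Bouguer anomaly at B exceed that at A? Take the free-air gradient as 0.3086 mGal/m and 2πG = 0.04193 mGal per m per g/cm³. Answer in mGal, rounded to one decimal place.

-194.6

Δg_SB(A) = 979139.38 − 979221.70 + 0.3086×795.4 − 0.04193×2.49×795.4 = 80.10 mGal
Δg_SB(B) = 979061.24 − 979221.70 + 0.3086×225.1 − 0.04193×2.49×225.1 = -114.50 mGal
Difference = -114.50 − (80.10) = -194.60 mGal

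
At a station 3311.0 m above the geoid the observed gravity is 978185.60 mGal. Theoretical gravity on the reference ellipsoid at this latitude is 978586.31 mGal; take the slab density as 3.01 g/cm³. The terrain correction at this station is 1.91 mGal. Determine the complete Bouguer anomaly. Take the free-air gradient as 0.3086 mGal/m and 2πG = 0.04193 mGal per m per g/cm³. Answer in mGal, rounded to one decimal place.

205.1

Free-air correction = 0.3086 × 3311.0 = 1021.77 mGal
Free-air anomaly = 978185.60 − 978586.31 + (1021.77) = 621.06 mGal
Bouguer slab correction = 0.04193 × 3.01 × 3311.0 = 417.88 mGal
Simple Bouguer anomaly = 621.06 − (417.88) = 203.18 mGal
Complete Bouguer anomaly = 203.18 + 1.91 = 205.09 mGal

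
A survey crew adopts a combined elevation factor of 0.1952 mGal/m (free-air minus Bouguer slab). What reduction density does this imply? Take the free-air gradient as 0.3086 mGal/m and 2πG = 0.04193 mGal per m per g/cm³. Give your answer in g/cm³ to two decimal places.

2.70

0.1952 = 0.3086 − 0.04193 × ρ
ρ = (0.3086 − 0.1952) / 0.04193 = 2.70 g/cm³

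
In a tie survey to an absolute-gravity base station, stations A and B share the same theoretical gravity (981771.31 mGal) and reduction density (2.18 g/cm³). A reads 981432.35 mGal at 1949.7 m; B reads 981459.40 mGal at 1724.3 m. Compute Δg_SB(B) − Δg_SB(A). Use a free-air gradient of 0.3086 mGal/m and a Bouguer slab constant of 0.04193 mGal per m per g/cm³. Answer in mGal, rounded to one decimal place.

-21.9

Δg_SB(A) = 981432.35 − 981771.31 + 0.3086×1949.7 − 0.04193×2.18×1949.7 = 84.50 mGal
Δg_SB(B) = 981459.40 − 981771.31 + 0.3086×1724.3 − 0.04193×2.18×1724.3 = 62.60 mGal
Difference = 62.60 − (84.50) = -21.90 mGal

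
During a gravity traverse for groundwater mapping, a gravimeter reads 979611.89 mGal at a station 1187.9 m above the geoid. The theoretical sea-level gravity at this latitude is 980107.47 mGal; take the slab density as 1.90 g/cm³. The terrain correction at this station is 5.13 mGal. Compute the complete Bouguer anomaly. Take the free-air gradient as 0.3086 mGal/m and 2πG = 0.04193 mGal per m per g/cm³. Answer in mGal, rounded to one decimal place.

Free-air correction = 0.3086 × 1187.9 = 366.59 mGal
Free-air anomaly = 979611.89 − 980107.47 + (366.59) = -128.99 mGal
Bouguer slab correction = 0.04193 × 1.90 × 1187.9 = 94.64 mGal
Simple Bouguer anomaly = -128.99 − (94.64) = -223.63 mGal
Complete Bouguer anomaly = -223.63 + 5.13 = -218.50 mGal

-218.5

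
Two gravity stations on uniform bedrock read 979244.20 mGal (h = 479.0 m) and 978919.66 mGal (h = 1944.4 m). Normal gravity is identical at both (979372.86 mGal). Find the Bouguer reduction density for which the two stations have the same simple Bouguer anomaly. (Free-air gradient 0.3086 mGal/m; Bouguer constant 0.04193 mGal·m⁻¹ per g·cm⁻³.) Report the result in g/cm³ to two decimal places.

Δg_obs = 978919.66 − 979244.20 = -324.54 mGal over Δh = 1944.4 − 479.0 = 1465.4 m
Equal Bouguer anomalies ⇒ Δg_obs + (0.3086 − 0.04193ρ)·Δh = 0
0.3086 − 0.04193ρ = −Δg_obs/Δh = 0.22147
ρ = (0.3086 − 0.22147) / 0.04193 = 2.08 g/cm³

2.08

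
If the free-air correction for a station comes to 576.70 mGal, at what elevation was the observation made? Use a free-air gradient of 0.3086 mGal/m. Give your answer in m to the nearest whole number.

h = 576.70 / 0.3086 = 1868.76 m

1869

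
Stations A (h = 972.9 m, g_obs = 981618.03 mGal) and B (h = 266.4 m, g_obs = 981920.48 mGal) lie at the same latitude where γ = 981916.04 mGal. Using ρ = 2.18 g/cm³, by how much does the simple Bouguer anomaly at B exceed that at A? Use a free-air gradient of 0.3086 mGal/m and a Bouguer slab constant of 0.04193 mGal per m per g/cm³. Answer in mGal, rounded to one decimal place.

Δg_SB(A) = 981618.03 − 981916.04 + 0.3086×972.9 − 0.04193×2.18×972.9 = -86.70 mGal
Δg_SB(B) = 981920.48 − 981916.04 + 0.3086×266.4 − 0.04193×2.18×266.4 = 62.30 mGal
Difference = 62.30 − (-86.70) = 149.00 mGal

149.0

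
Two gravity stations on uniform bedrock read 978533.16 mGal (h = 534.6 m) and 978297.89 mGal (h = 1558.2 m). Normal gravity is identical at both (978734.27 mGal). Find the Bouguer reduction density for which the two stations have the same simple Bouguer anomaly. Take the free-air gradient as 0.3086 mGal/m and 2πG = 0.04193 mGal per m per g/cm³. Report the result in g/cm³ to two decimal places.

1.88

Δg_obs = 978297.89 − 978533.16 = -235.27 mGal over Δh = 1558.2 − 534.6 = 1023.6 m
Equal Bouguer anomalies ⇒ Δg_obs + (0.3086 − 0.04193ρ)·Δh = 0
0.3086 − 0.04193ρ = −Δg_obs/Δh = 0.22985
ρ = (0.3086 − 0.22985) / 0.04193 = 1.88 g/cm³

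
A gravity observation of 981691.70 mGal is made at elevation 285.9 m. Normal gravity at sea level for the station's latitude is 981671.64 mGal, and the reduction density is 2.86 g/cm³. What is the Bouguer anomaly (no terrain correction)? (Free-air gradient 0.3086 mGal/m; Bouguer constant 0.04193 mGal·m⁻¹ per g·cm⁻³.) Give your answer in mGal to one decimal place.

74.0

Free-air correction = 0.3086 × 285.9 = 88.23 mGal
Free-air anomaly = 981691.70 − 981671.64 + (88.23) = 108.29 mGal
Bouguer slab correction = 0.04193 × 2.86 × 285.9 = 34.29 mGal
Simple Bouguer anomaly = 108.29 − (34.29) = 74.00 mGal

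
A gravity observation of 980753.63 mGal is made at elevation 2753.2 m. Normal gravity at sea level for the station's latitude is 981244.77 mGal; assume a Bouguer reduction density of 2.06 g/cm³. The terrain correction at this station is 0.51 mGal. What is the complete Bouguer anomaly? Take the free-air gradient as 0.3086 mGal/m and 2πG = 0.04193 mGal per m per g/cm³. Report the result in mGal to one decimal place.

121.2

Free-air correction = 0.3086 × 2753.2 = 849.64 mGal
Free-air anomaly = 980753.63 − 981244.77 + (849.64) = 358.50 mGal
Bouguer slab correction = 0.04193 × 2.06 × 2753.2 = 237.81 mGal
Simple Bouguer anomaly = 358.50 − (237.81) = 120.69 mGal
Complete Bouguer anomaly = 120.69 + 0.51 = 121.20 mGal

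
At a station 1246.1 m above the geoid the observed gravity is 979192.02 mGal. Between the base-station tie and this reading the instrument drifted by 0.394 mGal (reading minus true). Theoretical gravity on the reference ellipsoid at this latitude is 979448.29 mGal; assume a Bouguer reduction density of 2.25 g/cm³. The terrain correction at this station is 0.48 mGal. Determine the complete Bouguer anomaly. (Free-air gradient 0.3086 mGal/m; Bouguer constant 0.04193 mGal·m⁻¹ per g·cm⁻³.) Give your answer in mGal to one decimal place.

10.8

Drift-corrected reading = 979192.02 − (0.394) = 979191.626 mGal
Free-air correction = 0.3086 × 1246.1 = 384.55 mGal
Free-air anomaly = 979191.626 − 979448.29 + (384.55) = 127.886 mGal
Bouguer slab correction = 0.04193 × 2.25 × 1246.1 = 117.56 mGal
Simple Bouguer anomaly = 127.886 − (117.56) = 10.326 mGal
Complete Bouguer anomaly = 10.326 + 0.48 = 10.806 mGal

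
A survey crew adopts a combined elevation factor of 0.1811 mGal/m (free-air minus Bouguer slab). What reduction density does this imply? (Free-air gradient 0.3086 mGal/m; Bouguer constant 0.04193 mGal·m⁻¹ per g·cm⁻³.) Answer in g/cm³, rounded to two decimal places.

3.04

0.1811 = 0.3086 − 0.04193 × ρ
ρ = (0.3086 − 0.1811) / 0.04193 = 3.04 g/cm³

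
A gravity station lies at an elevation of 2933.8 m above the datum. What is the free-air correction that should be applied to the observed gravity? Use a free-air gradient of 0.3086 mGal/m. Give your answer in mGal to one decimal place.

Free-air correction = 0.3086 × 2933.8 = 905.4 mGal

905.4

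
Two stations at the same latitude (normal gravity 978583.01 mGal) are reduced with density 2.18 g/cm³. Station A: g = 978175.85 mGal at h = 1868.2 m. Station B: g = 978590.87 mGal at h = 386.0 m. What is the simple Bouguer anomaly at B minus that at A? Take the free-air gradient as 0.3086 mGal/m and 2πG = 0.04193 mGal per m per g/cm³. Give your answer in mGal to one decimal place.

93.1

Δg_SB(A) = 978175.85 − 978583.01 + 0.3086×1868.2 − 0.04193×2.18×1868.2 = -1.40 mGal
Δg_SB(B) = 978590.87 − 978583.01 + 0.3086×386.0 − 0.04193×2.18×386.0 = 91.70 mGal
Difference = 91.70 − (-1.40) = 93.10 mGal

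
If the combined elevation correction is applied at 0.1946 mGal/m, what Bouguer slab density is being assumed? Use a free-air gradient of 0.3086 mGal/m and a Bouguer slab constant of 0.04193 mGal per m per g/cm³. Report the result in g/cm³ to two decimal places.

0.1946 = 0.3086 − 0.04193 × ρ
ρ = (0.3086 − 0.1946) / 0.04193 = 2.72 g/cm³

2.72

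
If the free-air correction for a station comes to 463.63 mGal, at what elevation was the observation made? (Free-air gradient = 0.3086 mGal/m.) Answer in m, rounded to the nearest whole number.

1502

h = 463.63 / 0.3086 = 1502.37 m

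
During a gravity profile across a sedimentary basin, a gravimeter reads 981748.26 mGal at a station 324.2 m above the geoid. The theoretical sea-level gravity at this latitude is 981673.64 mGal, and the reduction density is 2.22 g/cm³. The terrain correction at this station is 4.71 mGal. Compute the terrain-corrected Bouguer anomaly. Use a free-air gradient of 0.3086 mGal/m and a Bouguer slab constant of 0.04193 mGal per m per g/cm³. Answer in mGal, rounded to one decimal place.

Free-air correction = 0.3086 × 324.2 = 100.05 mGal
Free-air anomaly = 981748.26 − 981673.64 + (100.05) = 174.67 mGal
Bouguer slab correction = 0.04193 × 2.22 × 324.2 = 30.18 mGal
Simple Bouguer anomaly = 174.67 − (30.18) = 144.49 mGal
Complete Bouguer anomaly = 144.49 + 4.71 = 149.20 mGal

149.2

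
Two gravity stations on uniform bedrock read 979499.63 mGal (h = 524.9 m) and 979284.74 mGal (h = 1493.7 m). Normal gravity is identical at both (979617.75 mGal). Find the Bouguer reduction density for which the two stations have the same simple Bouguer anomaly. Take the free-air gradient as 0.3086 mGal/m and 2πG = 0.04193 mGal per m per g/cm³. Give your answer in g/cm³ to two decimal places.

2.07

Δg_obs = 979284.74 − 979499.63 = -214.89 mGal over Δh = 1493.7 − 524.9 = 968.8 m
Equal Bouguer anomalies ⇒ Δg_obs + (0.3086 − 0.04193ρ)·Δh = 0
0.3086 − 0.04193ρ = −Δg_obs/Δh = 0.22181
ρ = (0.3086 − 0.22181) / 0.04193 = 2.07 g/cm³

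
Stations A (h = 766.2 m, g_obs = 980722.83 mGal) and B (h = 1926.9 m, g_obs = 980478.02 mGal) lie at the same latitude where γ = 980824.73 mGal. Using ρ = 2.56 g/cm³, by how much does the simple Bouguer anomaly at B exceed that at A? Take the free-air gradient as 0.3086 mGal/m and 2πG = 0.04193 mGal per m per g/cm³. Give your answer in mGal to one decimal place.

Δg_SB(A) = 980722.83 − 980824.73 + 0.3086×766.2 − 0.04193×2.56×766.2 = 52.30 mGal
Δg_SB(B) = 980478.02 − 980824.73 + 0.3086×1926.9 − 0.04193×2.56×1926.9 = 41.10 mGal
Difference = 41.10 − (52.30) = -11.20 mGal

-11.2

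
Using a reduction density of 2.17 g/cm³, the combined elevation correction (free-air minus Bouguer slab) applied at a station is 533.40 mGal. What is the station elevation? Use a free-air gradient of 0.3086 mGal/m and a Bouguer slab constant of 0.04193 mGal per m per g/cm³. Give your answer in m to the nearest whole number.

2451

Combined gradient = 0.3086 − 0.04193 × 2.17 = 0.2176119 mGal/m
h = 533.40 / 0.2176119 = 2451.15 m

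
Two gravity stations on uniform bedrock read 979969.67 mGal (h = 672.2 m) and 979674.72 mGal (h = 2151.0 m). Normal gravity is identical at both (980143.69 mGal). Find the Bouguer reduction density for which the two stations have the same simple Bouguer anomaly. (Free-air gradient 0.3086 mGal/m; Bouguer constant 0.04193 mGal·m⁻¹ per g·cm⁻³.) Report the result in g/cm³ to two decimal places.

2.60

Δg_obs = 979674.72 − 979969.67 = -294.95 mGal over Δh = 2151.0 − 672.2 = 1478.8 m
Equal Bouguer anomalies ⇒ Δg_obs + (0.3086 − 0.04193ρ)·Δh = 0
0.3086 − 0.04193ρ = −Δg_obs/Δh = 0.19945
ρ = (0.3086 − 0.19945) / 0.04193 = 2.60 g/cm³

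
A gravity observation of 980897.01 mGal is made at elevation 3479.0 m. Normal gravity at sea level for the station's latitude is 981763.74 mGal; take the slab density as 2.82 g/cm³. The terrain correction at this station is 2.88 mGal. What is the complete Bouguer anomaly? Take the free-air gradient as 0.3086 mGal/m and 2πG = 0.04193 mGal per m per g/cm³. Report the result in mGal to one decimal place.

Free-air correction = 0.3086 × 3479.0 = 1073.62 mGal
Free-air anomaly = 980897.01 − 981763.74 + (1073.62) = 206.89 mGal
Bouguer slab correction = 0.04193 × 2.82 × 3479.0 = 411.37 mGal
Simple Bouguer anomaly = 206.89 − (411.37) = -204.48 mGal
Complete Bouguer anomaly = -204.48 + 2.88 = -201.60 mGal

-201.6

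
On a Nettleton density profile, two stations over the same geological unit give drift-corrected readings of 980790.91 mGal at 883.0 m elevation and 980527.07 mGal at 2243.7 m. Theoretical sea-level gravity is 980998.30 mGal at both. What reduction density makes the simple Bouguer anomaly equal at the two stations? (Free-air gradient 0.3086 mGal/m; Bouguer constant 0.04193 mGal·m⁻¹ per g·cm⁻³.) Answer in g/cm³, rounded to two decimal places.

Δg_obs = 980527.07 − 980790.91 = -263.84 mGal over Δh = 2243.7 − 883.0 = 1360.7 m
Equal Bouguer anomalies ⇒ Δg_obs + (0.3086 − 0.04193ρ)·Δh = 0
0.3086 − 0.04193ρ = −Δg_obs/Δh = 0.19390
ρ = (0.3086 − 0.19390) / 0.04193 = 2.74 g/cm³

2.74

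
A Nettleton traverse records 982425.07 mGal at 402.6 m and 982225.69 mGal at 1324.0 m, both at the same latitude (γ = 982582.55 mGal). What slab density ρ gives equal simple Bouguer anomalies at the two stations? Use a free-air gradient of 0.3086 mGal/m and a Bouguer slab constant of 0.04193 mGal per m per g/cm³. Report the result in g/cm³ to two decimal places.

Δg_obs = 982225.69 − 982425.07 = -199.38 mGal over Δh = 1324.0 − 402.6 = 921.4 m
Equal Bouguer anomalies ⇒ Δg_obs + (0.3086 − 0.04193ρ)·Δh = 0
0.3086 − 0.04193ρ = −Δg_obs/Δh = 0.21639
ρ = (0.3086 − 0.21639) / 0.04193 = 2.20 g/cm³

2.20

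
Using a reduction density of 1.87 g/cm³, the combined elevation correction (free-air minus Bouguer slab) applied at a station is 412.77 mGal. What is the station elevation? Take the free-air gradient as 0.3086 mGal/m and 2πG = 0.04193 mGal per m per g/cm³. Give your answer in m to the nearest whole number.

Combined gradient = 0.3086 − 0.04193 × 1.87 = 0.2301909 mGal/m
h = 412.77 / 0.2301909 = 1793.16 m

1793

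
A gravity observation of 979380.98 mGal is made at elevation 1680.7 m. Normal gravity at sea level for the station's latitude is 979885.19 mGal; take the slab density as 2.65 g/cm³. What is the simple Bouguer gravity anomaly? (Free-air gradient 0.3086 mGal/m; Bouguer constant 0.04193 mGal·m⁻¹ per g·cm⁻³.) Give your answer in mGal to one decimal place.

Free-air correction = 0.3086 × 1680.7 = 518.66 mGal
Free-air anomaly = 979380.98 − 979885.19 + (518.66) = 14.45 mGal
Bouguer slab correction = 0.04193 × 2.65 × 1680.7 = 186.75 mGal
Simple Bouguer anomaly = 14.45 − (186.75) = -172.30 mGal

-172.3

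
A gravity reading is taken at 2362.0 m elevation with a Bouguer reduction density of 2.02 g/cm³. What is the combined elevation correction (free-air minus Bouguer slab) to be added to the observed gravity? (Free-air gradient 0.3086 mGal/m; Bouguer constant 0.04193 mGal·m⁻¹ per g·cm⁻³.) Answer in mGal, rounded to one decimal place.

Combined gradient = 0.3086 − 0.04193 × 2.02 = 0.2239014 mGal/m
Combined elevation correction = 0.2239014 × 2362.0 = 528.9 mGal

528.9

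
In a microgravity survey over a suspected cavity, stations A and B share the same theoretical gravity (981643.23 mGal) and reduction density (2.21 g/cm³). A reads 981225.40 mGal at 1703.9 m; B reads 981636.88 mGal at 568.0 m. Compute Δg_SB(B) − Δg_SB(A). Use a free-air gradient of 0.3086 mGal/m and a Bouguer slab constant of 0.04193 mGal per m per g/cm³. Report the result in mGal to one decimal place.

166.2

Δg_SB(A) = 981225.40 − 981643.23 + 0.3086×1703.9 − 0.04193×2.21×1703.9 = -49.90 mGal
Δg_SB(B) = 981636.88 − 981643.23 + 0.3086×568.0 − 0.04193×2.21×568.0 = 116.30 mGal
Difference = 116.30 − (-49.90) = 166.20 mGal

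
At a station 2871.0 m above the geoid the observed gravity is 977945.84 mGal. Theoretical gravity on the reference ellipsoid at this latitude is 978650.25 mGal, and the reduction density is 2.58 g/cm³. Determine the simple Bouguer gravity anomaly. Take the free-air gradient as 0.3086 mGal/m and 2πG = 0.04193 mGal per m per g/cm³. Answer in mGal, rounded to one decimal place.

Free-air correction = 0.3086 × 2871.0 = 885.99 mGal
Free-air anomaly = 977945.84 − 978650.25 + (885.99) = 181.58 mGal
Bouguer slab correction = 0.04193 × 2.58 × 2871.0 = 310.58 mGal
Simple Bouguer anomaly = 181.58 − (310.58) = -129.00 mGal

-129.0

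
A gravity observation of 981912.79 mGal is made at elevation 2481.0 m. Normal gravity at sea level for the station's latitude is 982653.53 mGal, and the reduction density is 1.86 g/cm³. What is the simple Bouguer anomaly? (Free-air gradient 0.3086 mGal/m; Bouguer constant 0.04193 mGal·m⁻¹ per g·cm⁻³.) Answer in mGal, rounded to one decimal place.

Free-air correction = 0.3086 × 2481.0 = 765.64 mGal
Free-air anomaly = 981912.79 − 982653.53 + (765.64) = 24.90 mGal
Bouguer slab correction = 0.04193 × 1.86 × 2481.0 = 193.49 mGal
Simple Bouguer anomaly = 24.90 − (193.49) = -168.59 mGal

-168.6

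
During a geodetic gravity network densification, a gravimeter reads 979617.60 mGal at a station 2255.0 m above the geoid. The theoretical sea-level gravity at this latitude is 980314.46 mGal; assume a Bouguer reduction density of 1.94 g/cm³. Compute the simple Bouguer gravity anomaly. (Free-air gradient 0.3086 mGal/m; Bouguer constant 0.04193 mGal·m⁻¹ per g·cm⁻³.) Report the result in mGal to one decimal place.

Free-air correction = 0.3086 × 2255.0 = 695.89 mGal
Free-air anomaly = 979617.60 − 980314.46 + (695.89) = -0.97 mGal
Bouguer slab correction = 0.04193 × 1.94 × 2255.0 = 183.43 mGal
Simple Bouguer anomaly = -0.97 − (183.43) = -184.40 mGal

-184.4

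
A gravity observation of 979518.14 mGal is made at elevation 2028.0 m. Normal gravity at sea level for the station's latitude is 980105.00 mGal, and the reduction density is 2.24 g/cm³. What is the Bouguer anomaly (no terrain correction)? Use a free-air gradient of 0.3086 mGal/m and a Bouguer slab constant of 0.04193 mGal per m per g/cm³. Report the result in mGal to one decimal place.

Free-air correction = 0.3086 × 2028.0 = 625.84 mGal
Free-air anomaly = 979518.14 − 980105.00 + (625.84) = 38.98 mGal
Bouguer slab correction = 0.04193 × 2.24 × 2028.0 = 190.48 mGal
Simple Bouguer anomaly = 38.98 − (190.48) = -151.50 mGal

-151.5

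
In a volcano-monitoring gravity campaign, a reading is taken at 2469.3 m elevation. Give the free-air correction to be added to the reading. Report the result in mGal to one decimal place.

Free-air correction = 0.3086 × 2469.3 = 762.0 mGal

762.0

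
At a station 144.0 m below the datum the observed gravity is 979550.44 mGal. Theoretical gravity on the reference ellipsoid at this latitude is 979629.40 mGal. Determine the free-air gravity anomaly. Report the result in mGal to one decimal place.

Free-air correction = 0.3086 × -144.0 = -44.44 mGal
Free-air anomaly = 979550.44 − 979629.40 + (-44.44) = -123.40 mGal

-123.4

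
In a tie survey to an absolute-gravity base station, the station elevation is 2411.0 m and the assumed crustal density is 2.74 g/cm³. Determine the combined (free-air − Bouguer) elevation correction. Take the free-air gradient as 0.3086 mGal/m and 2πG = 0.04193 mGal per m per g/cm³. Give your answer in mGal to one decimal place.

467.0

Combined gradient = 0.3086 − 0.04193 × 2.74 = 0.1937118 mGal/m
Combined elevation correction = 0.1937118 × 2411.0 = 467.0 mGal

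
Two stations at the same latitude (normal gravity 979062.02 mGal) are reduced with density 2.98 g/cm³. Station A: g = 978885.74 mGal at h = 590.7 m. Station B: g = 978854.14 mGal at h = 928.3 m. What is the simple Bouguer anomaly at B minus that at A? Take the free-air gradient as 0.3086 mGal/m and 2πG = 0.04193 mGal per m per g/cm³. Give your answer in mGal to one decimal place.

Δg_SB(A) = 978885.74 − 979062.02 + 0.3086×590.7 − 0.04193×2.98×590.7 = -67.80 mGal
Δg_SB(B) = 978854.14 − 979062.02 + 0.3086×928.3 − 0.04193×2.98×928.3 = -37.40 mGal
Difference = -37.40 − (-67.80) = 30.40 mGal

30.4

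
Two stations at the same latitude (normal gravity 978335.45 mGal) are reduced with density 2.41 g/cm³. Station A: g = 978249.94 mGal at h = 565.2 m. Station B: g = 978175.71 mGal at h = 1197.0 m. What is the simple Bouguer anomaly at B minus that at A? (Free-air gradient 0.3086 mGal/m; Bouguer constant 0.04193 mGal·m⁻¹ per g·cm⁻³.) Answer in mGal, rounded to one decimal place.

56.9

Δg_SB(A) = 978249.94 − 978335.45 + 0.3086×565.2 − 0.04193×2.41×565.2 = 31.80 mGal
Δg_SB(B) = 978175.71 − 978335.45 + 0.3086×1197.0 − 0.04193×2.41×1197.0 = 88.70 mGal
Difference = 88.70 − (31.80) = 56.90 mGal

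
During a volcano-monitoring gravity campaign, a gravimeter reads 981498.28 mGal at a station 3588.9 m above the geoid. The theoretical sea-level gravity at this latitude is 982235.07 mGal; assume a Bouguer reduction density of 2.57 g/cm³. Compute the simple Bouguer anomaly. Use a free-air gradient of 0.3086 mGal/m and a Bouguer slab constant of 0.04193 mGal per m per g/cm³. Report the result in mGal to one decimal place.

-16.0

Free-air correction = 0.3086 × 3588.9 = 1107.53 mGal
Free-air anomaly = 981498.28 − 982235.07 + (1107.53) = 370.74 mGal
Bouguer slab correction = 0.04193 × 2.57 × 3588.9 = 386.74 mGal
Simple Bouguer anomaly = 370.74 − (386.74) = -16.00 mGal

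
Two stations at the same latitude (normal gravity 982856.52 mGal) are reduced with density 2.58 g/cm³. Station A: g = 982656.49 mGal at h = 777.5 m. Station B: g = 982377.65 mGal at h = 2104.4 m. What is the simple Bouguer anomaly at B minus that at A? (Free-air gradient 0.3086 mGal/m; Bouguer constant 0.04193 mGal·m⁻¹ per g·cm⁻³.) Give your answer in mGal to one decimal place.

Δg_SB(A) = 982656.49 − 982856.52 + 0.3086×777.5 − 0.04193×2.58×777.5 = -44.20 mGal
Δg_SB(B) = 982377.65 − 982856.52 + 0.3086×2104.4 − 0.04193×2.58×2104.4 = -57.10 mGal
Difference = -57.10 − (-44.20) = -12.90 mGal

-12.9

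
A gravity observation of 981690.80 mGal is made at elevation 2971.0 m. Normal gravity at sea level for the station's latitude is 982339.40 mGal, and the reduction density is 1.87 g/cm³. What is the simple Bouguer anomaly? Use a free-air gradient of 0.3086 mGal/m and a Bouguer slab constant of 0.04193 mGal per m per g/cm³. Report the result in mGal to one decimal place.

Free-air correction = 0.3086 × 2971.0 = 916.85 mGal
Free-air anomaly = 981690.80 − 982339.40 + (916.85) = 268.25 mGal
Bouguer slab correction = 0.04193 × 1.87 × 2971.0 = 232.95 mGal
Simple Bouguer anomaly = 268.25 − (232.95) = 35.30 mGal

35.3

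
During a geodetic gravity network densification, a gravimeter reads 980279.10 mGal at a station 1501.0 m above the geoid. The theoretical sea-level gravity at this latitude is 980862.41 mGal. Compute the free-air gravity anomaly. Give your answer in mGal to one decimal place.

-120.1

Free-air correction = 0.3086 × 1501.0 = 463.21 mGal
Free-air anomaly = 980279.10 − 980862.41 + (463.21) = -120.10 mGal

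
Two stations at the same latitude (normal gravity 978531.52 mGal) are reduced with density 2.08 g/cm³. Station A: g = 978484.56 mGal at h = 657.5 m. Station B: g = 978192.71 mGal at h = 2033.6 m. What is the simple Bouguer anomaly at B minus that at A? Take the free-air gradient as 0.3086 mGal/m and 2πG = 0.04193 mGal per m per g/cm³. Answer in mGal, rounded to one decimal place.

Δg_SB(A) = 978484.56 − 978531.52 + 0.3086×657.5 − 0.04193×2.08×657.5 = 98.60 mGal
Δg_SB(B) = 978192.71 − 978531.52 + 0.3086×2033.6 − 0.04193×2.08×2033.6 = 111.40 mGal
Difference = 111.40 − (98.60) = 12.80 mGal

12.8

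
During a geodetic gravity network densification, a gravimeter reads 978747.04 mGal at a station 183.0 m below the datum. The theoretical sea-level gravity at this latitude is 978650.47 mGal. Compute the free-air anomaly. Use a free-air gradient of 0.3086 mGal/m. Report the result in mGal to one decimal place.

Free-air correction = 0.3086 × -183.0 = -56.47 mGal
Free-air anomaly = 978747.04 − 978650.47 + (-56.47) = 40.10 mGal

40.1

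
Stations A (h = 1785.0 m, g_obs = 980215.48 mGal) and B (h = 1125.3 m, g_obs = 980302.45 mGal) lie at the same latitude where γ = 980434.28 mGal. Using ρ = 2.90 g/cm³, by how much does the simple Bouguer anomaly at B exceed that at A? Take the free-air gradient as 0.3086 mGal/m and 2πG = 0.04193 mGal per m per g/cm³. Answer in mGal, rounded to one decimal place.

-36.4

Δg_SB(A) = 980215.48 − 980434.28 + 0.3086×1785.0 − 0.04193×2.90×1785.0 = 115.00 mGal
Δg_SB(B) = 980302.45 − 980434.28 + 0.3086×1125.3 − 0.04193×2.90×1125.3 = 78.60 mGal
Difference = 78.60 − (115.00) = -36.40 mGal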